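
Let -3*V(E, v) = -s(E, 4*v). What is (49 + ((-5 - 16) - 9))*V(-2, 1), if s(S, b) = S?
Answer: -38/3 ≈ -12.667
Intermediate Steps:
V(E, v) = E/3 (V(E, v) = -(-1)*E/3 = E/3)
(49 + ((-5 - 16) - 9))*V(-2, 1) = (49 + ((-5 - 16) - 9))*((⅓)*(-2)) = (49 + (-21 - 9))*(-⅔) = (49 - 30)*(-⅔) = 19*(-⅔) = -38/3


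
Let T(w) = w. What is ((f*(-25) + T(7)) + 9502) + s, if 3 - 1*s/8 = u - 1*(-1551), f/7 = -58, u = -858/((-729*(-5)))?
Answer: 8841413/1215 ≈ 7276.9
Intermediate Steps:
u = -286/1215 (u = -858/3645 = -858*1/3645 = -286/1215 ≈ -0.23539)
f = -406 (f = 7*(-58) = -406)
s = -15044272/1215 (s = 24 - 8*(-286/1215 - 1*(-1551)) = 24 - 8*(-286/1215 + 1551) = 24 - 8*1884179/1215 = 24 - 15073432/1215 = -15044272/1215 ≈ -12382.)
((f*(-25) + T(7)) + 9502) + s = ((-406*(-25) + 7) + 9502) - 15044272/1215 = ((10150 + 7) + 9502) - 15044272/1215 = (10157 + 9502) - 15044272/1215 = 19659 - 15044272/1215 = 8841413/1215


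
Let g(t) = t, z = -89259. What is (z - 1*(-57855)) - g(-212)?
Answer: -31192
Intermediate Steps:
(z - 1*(-57855)) - g(-212) = (-89259 - 1*(-57855)) - 1*(-212) = (-89259 + 57855) + 212 = -31404 + 212 = -31192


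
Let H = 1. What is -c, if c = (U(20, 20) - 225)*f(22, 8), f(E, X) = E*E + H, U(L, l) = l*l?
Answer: -84875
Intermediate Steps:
U(L, l) = l**2
f(E, X) = 1 + E**2 (f(E, X) = E*E + 1 = E**2 + 1 = 1 + E**2)
c = 84875 (c = (20**2 - 225)*(1 + 22**2) = (400 - 225)*(1 + 484) = 175*485 = 84875)
-c = -1*84875 = -84875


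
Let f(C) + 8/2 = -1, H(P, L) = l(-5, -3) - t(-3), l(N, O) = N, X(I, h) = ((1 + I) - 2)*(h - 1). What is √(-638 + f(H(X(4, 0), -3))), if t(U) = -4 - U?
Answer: I*√643 ≈ 25.357*I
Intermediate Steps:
X(I, h) = (-1 + I)*(-1 + h)
H(P, L) = -4 (H(P, L) = -5 - (-4 - 1*(-3)) = -5 - (-4 + 3) = -5 - 1*(-1) = -5 + 1 = -4)
f(C) = -5 (f(C) = -4 - 1 = -5)
√(-638 + f(H(X(4, 0), -3))) = √(-638 - 5) = √(-643) = I*√643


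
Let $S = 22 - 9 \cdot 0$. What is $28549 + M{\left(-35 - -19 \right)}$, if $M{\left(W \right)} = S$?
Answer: $28571$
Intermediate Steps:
$S = 22$ ($S = 22 - 0 = 22 + 0 = 22$)
$M{\left(W \right)} = 22$
$28549 + M{\left(-35 - -19 \right)} = 28549 + 22 = 28571$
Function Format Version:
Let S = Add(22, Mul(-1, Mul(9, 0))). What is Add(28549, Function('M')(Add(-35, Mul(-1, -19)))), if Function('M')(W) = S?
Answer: 28571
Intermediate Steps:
S = 22 (S = Add(22, Mul(-1, 0)) = Add(22, 0) = 22)
Function('M')(W) = 22
Add(28549, Function('M')(Add(-35, Mul(-1, -19)))) = Add(28549, 22) = 28571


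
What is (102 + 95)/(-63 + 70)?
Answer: 197/7 ≈ 28.143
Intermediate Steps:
(102 + 95)/(-63 + 70) = 197/7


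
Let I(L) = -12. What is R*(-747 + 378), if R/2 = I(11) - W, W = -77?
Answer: -47970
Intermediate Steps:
R = 130 (R = 2*(-12 - 1*(-77)) = 2*(-12 + 77) = 2*65 = 130)
R*(-747 + 378) = 130*(-747 + 378) = 130*(-369) = -47970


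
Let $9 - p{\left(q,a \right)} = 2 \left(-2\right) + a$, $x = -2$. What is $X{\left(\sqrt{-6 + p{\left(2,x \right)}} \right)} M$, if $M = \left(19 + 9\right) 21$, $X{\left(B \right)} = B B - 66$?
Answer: $-33516$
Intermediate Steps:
$p{\left(q,a \right)} = 13 - a$ ($p{\left(q,a \right)} = 9 - \left(2 \left(-2\right) + a\right) = 9 - \left(-4 + a\right) = 13 - a$)
$X{\left(B \right)} = -66 + B^{2}$ ($X{\left(B \right)} = B^{2} - 66 = -66 + B^{2}$)
$M = 588$ ($M = 28 \cdot 21 = 588$)
$X{\left(\sqrt{-6 + p{\left(2,x \right)}} \right)} M = \left(-66 + \left(\sqrt{-6 + \left(13 - -2\right)}\right)^{2}\right) 588 = \left(-66 + \left(\sqrt{-6 + \left(13 + 2\right)}\right)^{2}\right) 588 = \left(-66 + \left(\sqrt{-6 + 15}\right)^{2}\right) 588 = \left(-66 + \left(\sqrt{9}\right)^{2}\right) 588 = \left(-66 + 3^{2}\right) 588 = \left(-66 + 9\right) 588 = \left(-57\right) 588 = -33516$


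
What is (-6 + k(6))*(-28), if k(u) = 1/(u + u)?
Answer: 497/3 ≈ 165.67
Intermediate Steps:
k(u) = 1/(2*u)
(-6 + k(6))*(-28) = (-6 + (1/2)/6)*(-28) = (-6 + (1/2)*(1/6))*(-28) = (-6 + 1/12)*(-28) = -71/12*(-28) = 497/3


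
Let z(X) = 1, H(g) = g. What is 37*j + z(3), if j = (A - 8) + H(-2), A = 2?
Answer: -295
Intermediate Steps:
j = -8 (j = (2 - 8) - 2 = -6 - 2 = -8)
37*j + z(3) = 37*(-8) + 1 = -296 + 1 = -295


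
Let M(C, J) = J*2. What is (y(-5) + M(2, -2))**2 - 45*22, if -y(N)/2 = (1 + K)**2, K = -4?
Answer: -506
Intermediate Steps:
M(C, J) = 2*J
y(N) = -18 (y(N) = -2*(1 - 4)**2 = -2*(-3)**2 = -2*9 = -18)
(y(-5) + M(2, -2))**2 - 45*22 = (-18 + 2*(-2))**2 - 45*22 = (-18 - 4)**2 - 990 = (-22)**2 - 990 = 484 - 990 = -506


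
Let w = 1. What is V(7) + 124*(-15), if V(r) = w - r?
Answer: -1866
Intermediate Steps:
V(r) = 1 - r
V(7) + 124*(-15) = (1 - 1*7) + 124*(-15) = (1 - 7) - 1860 = -6 - 1860 = -1866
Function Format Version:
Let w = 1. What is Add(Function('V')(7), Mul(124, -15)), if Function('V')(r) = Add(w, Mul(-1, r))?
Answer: -1866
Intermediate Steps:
Function('V')(r) = Add(1, Mul(-1, r))
Add(Function('V')(7), Mul(124, -15)) = Add(Add(1, Mul(-1, 7)), Mul(124, -15)) = Add(Add(1, -7), -1860) = Add(-6, -1860) = -1866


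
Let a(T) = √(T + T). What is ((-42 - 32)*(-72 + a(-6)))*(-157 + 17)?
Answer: -745920 + 20720*I*√3 ≈ -7.4592e+5 + 35888.0*I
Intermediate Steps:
a(T) = √2*√T (a(T) = √(2*T) = √2*√T)
((-42 - 32)*(-72 + a(-6)))*(-157 + 17) = ((-42 - 32)*(-72 + √2*√(-6)))*(-157 + 17) = -74*(-72 + √2*(I*√6))*(-140) = -74*(-72 + 2*I*√3)*(-140) = (5328 - 148*I*√3)*(-140) = -745920 + 20720*I*√3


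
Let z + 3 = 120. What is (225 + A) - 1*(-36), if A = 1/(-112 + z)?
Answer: 1306/5 ≈ 261.20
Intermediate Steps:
z = 117 (z = -3 + 120 = 117)
A = 1/5 (A = 1/(-112 + 117) = 1/5 ≈ 0.20000)
(225 + A) - 1*(-36) = (225 + 1/5) - 1*(-36) = 1126/5 + 36 = 1306/5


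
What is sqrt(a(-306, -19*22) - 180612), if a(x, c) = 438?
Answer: I*sqrt(180174) ≈ 424.47*I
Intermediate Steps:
sqrt(a(-306, -19*22) - 180612) = sqrt(438 - 180612) = sqrt(-180174) = I*sqrt(180174)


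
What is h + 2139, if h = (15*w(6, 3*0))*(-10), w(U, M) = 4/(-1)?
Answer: 2739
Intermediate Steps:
w(U, M) = -4 (w(U, M) = 4*(-1) = -4)
h = 600 (h = (15*(-4))*(-10) = -60*(-10) = 600)
h + 2139 = 600 + 2139 = 2739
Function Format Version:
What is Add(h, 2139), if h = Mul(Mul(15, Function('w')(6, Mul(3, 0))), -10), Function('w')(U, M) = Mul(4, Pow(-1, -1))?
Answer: 2739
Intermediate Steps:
Function('w')(U, M) = -4 (Function('w')(U, M) = Mul(4, -1) = -4)
h = 600 (h = Mul(Mul(15, -4), -10) = Mul(-60, -10) = 600)
Add(h, 2139) = Add(600, 2139) = 2739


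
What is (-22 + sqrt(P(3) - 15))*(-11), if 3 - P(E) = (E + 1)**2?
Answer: 242 - 22*I*sqrt(7) ≈ 242.0 - 58.207*I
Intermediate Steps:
P(E) = 3 - (1 + E)**2 (P(E) = 3 - (E + 1)**2 = 3 - (1 + E)**2)
(-22 + sqrt(P(3) - 15))*(-11) = (-22 + sqrt((3 - (1 + 3)**2) - 15))*(-11) = (-22 + sqrt((3 - 1*4**2) - 15))*(-11) = (-22 + sqrt((3 - 1*16) - 15))*(-11) = (-22 + sqrt((3 - 16) - 15))*(-11) = (-22 + sqrt(-13 - 15))*(-11) = (-22 + sqrt(-28))*(-11) = (-22 + 2*I*sqrt(7))*(-11) = 242 - 22*I*sqrt(7)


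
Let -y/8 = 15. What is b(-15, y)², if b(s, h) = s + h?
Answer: 18225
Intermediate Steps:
y = -120 (y = -8*15 = -120)
b(s, h) = h + s
b(-15, y)² = (-120 - 15)² = (-135)² = 18225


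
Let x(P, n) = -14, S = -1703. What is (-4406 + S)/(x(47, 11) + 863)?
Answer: -6109/849 ≈ -7.1955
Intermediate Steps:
(-4406 + S)/(x(47, 11) + 863) = (-4406 - 1703)/(-14 + 863) = -6109/849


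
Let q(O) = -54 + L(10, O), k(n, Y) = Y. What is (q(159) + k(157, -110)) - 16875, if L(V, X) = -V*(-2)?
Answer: -17019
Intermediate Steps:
L(V, X) = 2*V
q(O) = -34 (q(O) = -54 + 2*10 = -54 + 20 = -34)
(q(159) + k(157, -110)) - 16875 = (-34 - 110) - 16875 = -144 - 16875 = -17019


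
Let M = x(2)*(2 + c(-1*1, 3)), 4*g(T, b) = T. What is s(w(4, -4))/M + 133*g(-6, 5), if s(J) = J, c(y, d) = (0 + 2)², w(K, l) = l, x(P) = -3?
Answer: -3587/18 ≈ -199.28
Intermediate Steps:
g(T, b) = T/4
c(y, d) = 4 (c(y, d) = 2² = 4)
M = -18 (M = -3*(2 + 4) = -3*6 = -18)
s(w(4, -4))/M + 133*g(-6, 5) = -4/(-18) + 133*((¼)*(-6)) = -4*(-1/18) + 133*(-3/2) = 2/9 - 399/2 = -3587/18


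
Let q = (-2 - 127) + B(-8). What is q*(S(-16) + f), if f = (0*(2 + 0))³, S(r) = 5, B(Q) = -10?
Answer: -695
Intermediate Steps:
f = 0 (f = (0*2)³ = 0³ = 0)
q = -139 (q = (-2 - 127) - 10 = -129 - 10 = -139)
q*(S(-16) + f) = -139*(5 + 0) = -139*5 = -695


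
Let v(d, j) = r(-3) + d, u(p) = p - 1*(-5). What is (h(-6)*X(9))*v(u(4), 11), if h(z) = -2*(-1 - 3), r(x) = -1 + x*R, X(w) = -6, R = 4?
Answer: 192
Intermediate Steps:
r(x) = -1 + 4*x (r(x) = -1 + x*4 = -1 + 4*x)
u(p) = 5 + p (u(p) = p + 5 = 5 + p)
h(z) = 8 (h(z) = -2*(-4) = 8)
v(d, j) = -13 + d (v(d, j) = (-1 + 4*(-3)) + d = (-1 - 12) + d = -13 + d)
(h(-6)*X(9))*v(u(4), 11) = (8*(-6))*(-13 + (5 + 4)) = -48*(-13 + 9) = -48*(-4) = 192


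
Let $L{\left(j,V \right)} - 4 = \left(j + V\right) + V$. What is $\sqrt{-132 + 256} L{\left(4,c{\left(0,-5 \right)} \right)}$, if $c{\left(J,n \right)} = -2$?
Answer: $8 \sqrt{31} \approx 44.542$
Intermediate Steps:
$L{\left(j,V \right)} = 4 + j + 2 V$ ($L{\left(j,V \right)} = 4 + \left(\left(j + V\right) + V\right) = 4 + \left(\left(V + j\right) + V\right) = 4 + \left(j + 2 V\right) = 4 + j + 2 V$)
$\sqrt{-132 + 256} L{\left(4,c{\left(0,-5 \right)} \right)} = \sqrt{-132 + 256} \left(4 + 4 + 2 \left(-2\right)\right) = \sqrt{124} \left(4 + 4 - 4\right) = 2 \sqrt{31} \cdot 4 = 8 \sqrt{31}$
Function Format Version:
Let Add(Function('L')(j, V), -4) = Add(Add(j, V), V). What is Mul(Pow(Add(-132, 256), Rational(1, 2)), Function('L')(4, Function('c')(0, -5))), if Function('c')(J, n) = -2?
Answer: Mul(8, Pow(31, Rational(1, 2))) ≈ 44.542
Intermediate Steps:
Function('L')(j, V) = Add(4, j, Mul(2, V)) (Function('L')(j, V) = Add(4, Add(Add(j, V), V)) = Add(4, Add(Add(V, j), V)) = Add(4, Add(j, Mul(2, V))) = Add(4, j, Mul(2, V)))
Mul(Pow(Add(-132, 256), Rational(1, 2)), Function('L')(4, Function('c')(0, -5))) = Mul(Pow(Add(-132, 256), Rational(1, 2)), Add(4, 4, Mul(2, -2))) = Mul(Pow(124, Rational(1, 2)), Add(4, 4, -4)) = Mul(Mul(2, Pow(31, Rational(1, 2))), 4) = Mul(8, Pow(31, Rational(1, 2)))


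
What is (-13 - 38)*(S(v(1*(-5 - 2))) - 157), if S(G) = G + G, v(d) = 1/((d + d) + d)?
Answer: 56083/7 ≈ 8011.9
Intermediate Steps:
v(d) = 1/(3*d) (v(d) = 1/(2*d + d) = 1/(3*d))
S(G) = 2*G
(-13 - 38)*(S(v(1*(-5 - 2))) - 157) = (-13 - 38)*(2*(1/(3*((1*(-5 - 2))))) - 157) = -51*(2*(1/(3*((1*(-7))))) - 157) = -51*(2*((⅓)/(-7)) - 157) = -51*(2*((⅓)*(-⅐)) - 157) = -51*(2*(-1/21) - 157) = -51*(-2/21 - 157) = -51*(-3299/21) = 56083/7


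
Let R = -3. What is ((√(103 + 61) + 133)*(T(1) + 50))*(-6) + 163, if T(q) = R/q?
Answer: -37343 - 564*√41 ≈ -40954.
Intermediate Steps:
T(q) = -3/q
((√(103 + 61) + 133)*(T(1) + 50))*(-6) + 163 = ((√(103 + 61) + 133)*(-3/1 + 50))*(-6) + 163 = ((√164 + 133)*(-3*1 + 50))*(-6) + 163 = ((2*√41 + 133)*(-3 + 50))*(-6) + 163 = ((133 + 2*√41)*47)*(-6) + 163 = (6251 + 94*√41)*(-6) + 163 = (-37506 - 564*√41) + 163 = -37343 - 564*√41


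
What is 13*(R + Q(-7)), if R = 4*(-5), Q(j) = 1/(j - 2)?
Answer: -2353/9 ≈ -261.44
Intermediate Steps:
Q(j) = 1/(-2 + j)
R = -20
13*(R + Q(-7)) = 13*(-20 + 1/(-2 - 7)) = 13*(-20 + 1/(-9)) = 13*(-20 - ⅑) = 13*(-181/9) = -2353/9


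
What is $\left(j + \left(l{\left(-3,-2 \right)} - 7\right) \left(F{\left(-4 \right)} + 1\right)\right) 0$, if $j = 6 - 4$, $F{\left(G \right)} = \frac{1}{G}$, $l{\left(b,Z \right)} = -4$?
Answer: $0$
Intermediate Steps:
$j = 2$
$\left(j + \left(l{\left(-3,-2 \right)} - 7\right) \left(F{\left(-4 \right)} + 1\right)\right) 0 = \left(2 + \left(-4 - 7\right) \left(\frac{1}{-4} + 1\right)\right) 0 = \left(2 - 11 \left(- \frac{1}{4} + 1\right)\right) 0 = \left(2 - \frac{33}{4}\right) 0 = \left(- \frac{25}{4}\right) 0 = 0$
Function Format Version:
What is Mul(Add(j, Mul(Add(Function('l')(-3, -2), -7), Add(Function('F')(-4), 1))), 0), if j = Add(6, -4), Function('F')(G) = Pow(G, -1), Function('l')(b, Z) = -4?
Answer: 0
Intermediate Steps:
j = 2
Mul(Add(j, Mul(Add(Function('l')(-3, -2), -7), Add(Function('F')(-4), 1))), 0) = Mul(Add(2, Mul(Add(-4, -7), Add(Pow(-4, -1), 1))), 0) = Mul(Add(2, Mul(-11, Add(Rational(-1, 4), 1))), 0) = Mul(Add(2, Mul(-11, Rational(3, 4))), 0) = Mul(Add(2, Rational(-33, 4)), 0) = Mul(Rational(-25, 4), 0) = 0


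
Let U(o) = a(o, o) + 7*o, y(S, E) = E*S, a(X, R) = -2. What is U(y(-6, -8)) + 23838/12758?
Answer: 2142505/6379 ≈ 335.87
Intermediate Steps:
U(o) = -2 + 7*o
U(y(-6, -8)) + 23838/12758 = (-2 + 7*(-8*(-6))) + 23838/12758 = (-2 + 7*48) + 23838*(1/12758) = (-2 + 336) + 11919/6379 = 334 + 11919/6379 = 2142505/6379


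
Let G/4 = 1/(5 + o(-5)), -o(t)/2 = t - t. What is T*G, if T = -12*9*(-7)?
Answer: 3024/5 ≈ 604.80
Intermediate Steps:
o(t) = 0 (o(t) = -2*(t - t) = -2*0 = 0)
G = ⅘ (G = 4/(5 + 0) = 4/5 = 4*(⅕) = ⅘ ≈ 0.80000)
T = 756 (T = -108*(-7) = 756)
T*G = 756*(⅘) = 3024/5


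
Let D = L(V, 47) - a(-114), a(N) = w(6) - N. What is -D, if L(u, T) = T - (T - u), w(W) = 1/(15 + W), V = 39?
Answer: 1576/21 ≈ 75.048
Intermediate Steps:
L(u, T) = u (L(u, T) = T + (u - T) = u)
a(N) = 1/21 - N (a(N) = 1/(15 + 6) - N = 1/21 - N)
D = -1576/21 (D = 39 - (1/21 - 1*(-114)) = 39 - (1/21 + 114) = 39 - 1*2395/21 = 39 - 2395/21 = -1576/21 ≈ -75.048)
-D = -1*(-1576/21) = 1576/21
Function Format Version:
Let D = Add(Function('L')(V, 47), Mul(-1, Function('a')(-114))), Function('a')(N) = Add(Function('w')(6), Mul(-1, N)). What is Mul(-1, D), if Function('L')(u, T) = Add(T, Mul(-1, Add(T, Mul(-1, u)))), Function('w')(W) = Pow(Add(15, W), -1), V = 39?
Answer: Rational(1576, 21) ≈ 75.048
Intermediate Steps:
Function('L')(u, T) = u (Function('L')(u, T) = Add(T, Add(u, Mul(-1, T))) = u)
Function('a')(N) = Add(Rational(1, 21), Mul(-1, N)) (Function('a')(N) = Add(Pow(Add(15, 6), -1), Mul(-1, N)) = Add(Pow(21, -1), Mul(-1, N)) = Add(Rational(1, 21), Mul(-1, N)))
D = Rational(-1576, 21) (D = Add(39, Mul(-1, Add(Rational(1, 21), Mul(-1, -114)))) = Add(39, Mul(-1, Add(Rational(1, 21), 114))) = Add(39, Mul(-1, Rational(2395, 21))) = Add(39, Rational(-2395, 21)) = Rational(-1576, 21) ≈ -75.048)
Mul(-1, D) = Mul(-1, Rational(-1576, 21)) = Rational(1576, 21)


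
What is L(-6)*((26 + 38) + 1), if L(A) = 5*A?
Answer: -1950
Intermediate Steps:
L(-6)*((26 + 38) + 1) = (5*(-6))*((26 + 38) + 1) = -30*(64 + 1) = -30*65 = -1950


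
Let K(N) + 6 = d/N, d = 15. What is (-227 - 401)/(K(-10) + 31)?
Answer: -1256/47 ≈ -26.723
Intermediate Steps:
K(N) = -6 + 15/N
(-227 - 401)/(K(-10) + 31) = (-227 - 401)/((-6 + 15/(-10)) + 31) = -628/((-6 + 15*(-1/10)) + 31) = -628/((-6 - 3/2) + 31) = -628/(-15/2 + 31) = -628/47/2 = -628*2/47 = -1256/47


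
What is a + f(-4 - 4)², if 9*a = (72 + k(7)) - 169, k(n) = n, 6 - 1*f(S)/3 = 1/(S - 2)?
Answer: 32489/100 ≈ 324.89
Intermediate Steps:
f(S) = 18 - 3/(-2 + S) (f(S) = 18 - 3/(S - 2) = 18 - 3/(-2 + S))
a = -10 (a = ((72 + 7) - 169)/9 = (79 - 169)/9 = (⅑)*(-90) = -10)
a + f(-4 - 4)² = -10 + (3*(-13 + 6*(-4 - 4))/(-2 + (-4 - 4)))² = -10 + (3*(-13 + 6*(-8))/(-2 - 8))² = -10 + (3*(-13 - 48)/(-10))² = -10 + (3*(-⅒)*(-61))² = -10 + (183/10)² = -10 + 33489/100 = 32489/100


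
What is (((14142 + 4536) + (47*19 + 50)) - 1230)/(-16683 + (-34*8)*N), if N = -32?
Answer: -18391/7979 ≈ -2.3049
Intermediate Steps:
(((14142 + 4536) + (47*19 + 50)) - 1230)/(-16683 + (-34*8)*N) = (((14142 + 4536) + (47*19 + 50)) - 1230)/(-16683 - 34*8*(-32)) = ((18678 + (893 + 50)) - 1230)/(-16683 - 272*(-32)) = ((18678 + 943) - 1230)/(-16683 + 8704) = (19621 - 1230)/(-7979) = 18391*(-1/7979) = -18391/7979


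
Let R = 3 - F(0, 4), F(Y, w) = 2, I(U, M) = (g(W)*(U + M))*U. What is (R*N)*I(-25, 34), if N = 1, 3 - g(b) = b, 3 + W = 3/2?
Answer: -2025/2 ≈ -1012.5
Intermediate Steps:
W = -3/2 (W = -3 + 3/2 = -3/2 ≈ -1.5000)
g(b) = 3 - b
I(U, M) = U*(9*M/2 + 9*U/2) (I(U, M) = ((3 - 1*(-3/2))*(U + M))*U = ((3 + 3/2)*(M + U))*U = (9*(M + U)/2)*U = (9*M/2 + 9*U/2)*U = U*(9*M/2 + 9*U/2))
R = 1 (R = 3 - 1*2 = 3 - 2 = 1)
(R*N)*I(-25, 34) = (1*1)*((9/2)*(-25)*(34 - 25)) = 1*((9/2)*(-25)*9) = 1*(-2025/2) = -2025/2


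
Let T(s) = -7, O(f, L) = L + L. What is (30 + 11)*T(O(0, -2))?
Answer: -287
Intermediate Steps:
O(f, L) = 2*L
(30 + 11)*T(O(0, -2)) = (30 + 11)*(-7) = 41*(-7) = -287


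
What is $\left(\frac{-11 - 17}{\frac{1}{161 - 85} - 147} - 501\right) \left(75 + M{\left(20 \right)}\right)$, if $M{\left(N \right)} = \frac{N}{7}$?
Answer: $- \frac{3049025935}{78197} \approx -38992.0$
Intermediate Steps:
$M{\left(N \right)} = \frac{N}{7}$ ($M{\left(N \right)} = N \frac{1}{7} = \frac{N}{7}$)
$\left(\frac{-11 - 17}{\frac{1}{161 - 85} - 147} - 501\right) \left(75 + M{\left(20 \right)}\right) = \left(\frac{-11 - 17}{\frac{1}{161 - 85} - 147} - 501\right) \left(75 + \frac{1}{7} \cdot 20\right) = \left(- \frac{28}{\frac{1}{76} - 147} - 501\right) \left(75 + \frac{20}{7}\right) = \left(- \frac{28}{\frac{1}{76} - 147} - 501\right) \frac{545}{7} = \left(- \frac{28}{- \frac{11171}{76}} - 501\right) \frac{545}{7} = \left(\left(-28\right) \left(- \frac{76}{11171}\right) - 501\right) \frac{545}{7} = \left(\frac{2128}{11171} - 501\right) \frac{545}{7} = \left(- \frac{5594543}{11171}\right) \frac{545}{7} = - \frac{3049025935}{78197}$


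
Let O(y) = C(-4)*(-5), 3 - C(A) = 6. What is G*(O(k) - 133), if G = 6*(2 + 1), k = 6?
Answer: -2124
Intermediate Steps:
C(A) = -3 (C(A) = 3 - 1*6 = 3 - 6 = -3)
G = 18 (G = 6*3 = 18)
O(y) = 15 (O(y) = -3*(-5) = 15)
G*(O(k) - 133) = 18*(15 - 133) = 18*(-118) = -2124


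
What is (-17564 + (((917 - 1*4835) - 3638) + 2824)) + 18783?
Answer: -3513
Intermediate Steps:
(-17564 + (((917 - 1*4835) - 3638) + 2824)) + 18783 = (-17564 + (((917 - 4835) - 3638) + 2824)) + 18783 = (-17564 + ((-3918 - 3638) + 2824)) + 18783 = (-17564 + (-7556 + 2824)) + 18783 = (-17564 - 4732) + 18783 = -22296 + 18783 = -3513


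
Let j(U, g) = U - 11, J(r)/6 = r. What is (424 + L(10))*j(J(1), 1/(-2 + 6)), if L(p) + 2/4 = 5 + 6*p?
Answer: -4885/2 ≈ -2442.5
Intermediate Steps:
J(r) = 6*r
L(p) = 9/2 + 6*p (L(p) = -1/2 + (5 + 6*p) = 9/2 + 6*p)
j(U, g) = -11 + U
(424 + L(10))*j(J(1), 1/(-2 + 6)) = (424 + (9/2 + 6*10))*(-11 + 6*1) = (424 + (9/2 + 60))*(-11 + 6) = (424 + 129/2)*(-5) = (977/2)*(-5) = -4885/2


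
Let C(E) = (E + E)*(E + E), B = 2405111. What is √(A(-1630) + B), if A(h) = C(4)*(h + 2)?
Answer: √2300919 ≈ 1516.9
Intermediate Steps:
C(E) = 4*E² (C(E) = (2*E)*(2*E) = 4*E²)
A(h) = 128 + 64*h (A(h) = (4*4²)*(h + 2) = (4*16)*(2 + h) = 64*(2 + h) = 128 + 64*h)
√(A(-1630) + B) = √((128 + 64*(-1630)) + 2405111) = √((128 - 104320) + 2405111) = √(-104192 + 2405111) = √2300919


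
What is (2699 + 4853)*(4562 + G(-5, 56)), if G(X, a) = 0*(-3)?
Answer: 34452224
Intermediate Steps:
G(X, a) = 0
(2699 + 4853)*(4562 + G(-5, 56)) = (2699 + 4853)*(4562 + 0) = 7552*4562 = 34452224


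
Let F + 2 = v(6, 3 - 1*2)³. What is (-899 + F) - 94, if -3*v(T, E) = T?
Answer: -1003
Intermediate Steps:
v(T, E) = -T/3
F = -10 (F = -2 + (-⅓*6)³ = -2 + (-2)³ = -2 - 8 = -10)
(-899 + F) - 94 = (-899 - 10) - 94 = -909 - 94 = -1003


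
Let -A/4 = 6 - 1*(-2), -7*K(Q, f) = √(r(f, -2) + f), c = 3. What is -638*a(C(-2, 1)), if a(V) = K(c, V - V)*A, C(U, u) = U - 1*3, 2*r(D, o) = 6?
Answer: -20416*√3/7 ≈ -5051.6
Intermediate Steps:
r(D, o) = 3 (r(D, o) = (½)*6 = 3)
C(U, u) = -3 + U (C(U, u) = U - 3 = -3 + U)
K(Q, f) = -√(3 + f)/7
A = -32 (A = -4*(6 - 1*(-2)) = -4*(6 + 2) = -4*8 = -32)
a(V) = 32*√3/7 (a(V) = -√(3 + (V - V))/7*(-32) = -√(3 + 0)/7*(-32) = -√3/7*(-32) = 32*√3/7)
-638*a(C(-2, 1)) = -20416*√3/7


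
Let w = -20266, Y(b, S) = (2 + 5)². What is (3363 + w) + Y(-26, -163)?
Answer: -16854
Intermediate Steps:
Y(b, S) = 49 (Y(b, S) = 7² = 49)
(3363 + w) + Y(-26, -163) = (3363 - 20266) + 49 = -16903 + 49 = -16854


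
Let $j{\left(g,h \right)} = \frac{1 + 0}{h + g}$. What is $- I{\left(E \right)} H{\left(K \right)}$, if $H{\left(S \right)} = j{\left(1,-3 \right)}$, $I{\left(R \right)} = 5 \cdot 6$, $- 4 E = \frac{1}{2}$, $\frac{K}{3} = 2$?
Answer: $15$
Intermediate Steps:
$K = 6$ ($K = 3 \cdot 2 = 6$)
$E = - \frac{1}{8}$ ($E = - \frac{1}{4 \cdot 2} = \left(- \frac{1}{4}\right) \frac{1}{2} = - \frac{1}{8} \approx -0.125$)
$j{\left(g,h \right)} = \frac{1}{g + h}$ ($j{\left(g,h \right)} = 1 \frac{1}{g + h} = \frac{1}{g + h}$)
$I{\left(R \right)} = 30$
$H{\left(S \right)} = - \frac{1}{2}$ ($H{\left(S \right)} = \frac{1}{1 - 3} = \frac{1}{-2} = - \frac{1}{2}$)
$- I{\left(E \right)} H{\left(K \right)} = \left(-1\right) 30 \left(- \frac{1}{2}\right) = \left(-30\right) \left(- \frac{1}{2}\right) = 15$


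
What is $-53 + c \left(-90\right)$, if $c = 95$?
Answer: $-8603$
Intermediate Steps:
$-53 + c \left(-90\right) = -53 + 95 \left(-90\right) = -53 - 8550 = -8603$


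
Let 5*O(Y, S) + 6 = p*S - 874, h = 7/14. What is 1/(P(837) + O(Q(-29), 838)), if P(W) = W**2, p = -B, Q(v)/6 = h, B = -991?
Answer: 5/4332423 ≈ 1.1541e-6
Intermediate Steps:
h = 1/2 (h = 7*(1/14) = 1/2 ≈ 0.50000)
Q(v) = 3 (Q(v) = 6*(1/2) = 3)
p = 991 (p = -1*(-991) = 991)
O(Y, S) = -176 + 991*S/5 (O(Y, S) = -6/5 + (991*S - 874)/5 = -6/5 + (-874 + 991*S)/5 = -6/5 + (-874/5 + 991*S/5) = -176 + 991*S/5)
1/(P(837) + O(Q(-29), 838)) = 1/(837**2 + (-176 + (991/5)*838)) = 1/(700569 + (-176 + 830458/5)) = 1/(700569 + 829578/5) = 1/(4332423/5) = 5/4332423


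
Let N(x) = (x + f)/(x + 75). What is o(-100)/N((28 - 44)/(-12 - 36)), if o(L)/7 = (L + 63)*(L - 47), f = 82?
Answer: 8604498/247 ≈ 34836.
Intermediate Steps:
o(L) = 7*(-47 + L)*(63 + L) (o(L) = 7*((L + 63)*(L - 47)) = 7*((63 + L)*(-47 + L)) = 7*((-47 + L)*(63 + L)) = 7*(-47 + L)*(63 + L))
N(x) = (82 + x)/(75 + x) (N(x) = (x + 82)/(x + 75) = (82 + x)/(75 + x))
o(-100)/N((28 - 44)/(-12 - 36)) = (-20727 + 7*(-100)² + 112*(-100))/(((82 + (28 - 44)/(-12 - 36))/(75 + (28 - 44)/(-12 - 36)))) = (-20727 + 7*10000 - 11200)/(((82 - 16/(-48))/(75 - 16/(-48)))) = (-20727 + 70000 - 11200)/(((82 - 16*(-1/48))/(75 - 16*(-1/48)))) = 38073/(((82 + ⅓)/(75 + ⅓))) = 38073/(((247/3)/(226/3))) = 38073/(((3/226)*(247/3))) = 38073/(247/226) = 38073*(226/247) = 8604498/247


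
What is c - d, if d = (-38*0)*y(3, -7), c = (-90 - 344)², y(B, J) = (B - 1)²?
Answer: 188356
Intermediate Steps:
y(B, J) = (-1 + B)²
c = 188356 (c = (-434)² = 188356)
d = 0 (d = (-38*0)*(-1 + 3)² = 0*2² = 0*4 = 0)
c - d = 188356 - 1*0 = 188356 + 0 = 188356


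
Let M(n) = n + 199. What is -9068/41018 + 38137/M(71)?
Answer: 780927553/5537430 ≈ 141.03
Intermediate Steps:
M(n) = 199 + n
-9068/41018 + 38137/M(71) = -9068/41018 + 38137/(199 + 71) = -9068*1/41018 + 38137/270 = -4534/20509 + 38137*(1/270) = -4534/20509 + 38137/270 = 780927553/5537430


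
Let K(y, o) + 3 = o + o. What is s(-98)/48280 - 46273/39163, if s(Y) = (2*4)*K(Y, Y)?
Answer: -287050992/236348705 ≈ -1.2145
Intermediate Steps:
K(y, o) = -3 + 2*o (K(y, o) = -3 + (o + o) = -3 + 2*o)
s(Y) = -24 + 16*Y (s(Y) = (2*4)*(-3 + 2*Y) = 8*(-3 + 2*Y) = -24 + 16*Y)
s(-98)/48280 - 46273/39163 = (-24 + 16*(-98))/48280 - 46273/39163 = (-24 - 1568)*(1/48280) - 46273*1/39163 = -1592*1/48280 - 46273/39163 = -199/6035 - 46273/39163 = -287050992/236348705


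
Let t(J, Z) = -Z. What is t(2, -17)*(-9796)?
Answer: -166532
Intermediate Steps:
t(2, -17)*(-9796) = -1*(-17)*(-9796) = 17*(-9796) = -166532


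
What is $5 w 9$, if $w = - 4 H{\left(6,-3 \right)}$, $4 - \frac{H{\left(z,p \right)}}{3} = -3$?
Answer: $-3780$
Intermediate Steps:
$H{\left(z,p \right)} = 21$ ($H{\left(z,p \right)} = 12 - -9 = 12 + 9 = 21$)
$w = -84$ ($w = \left(-4\right) 21 = -84$)
$5 w 9 = 5 \left(-84\right) 9 = \left(-420\right) 9 = -3780$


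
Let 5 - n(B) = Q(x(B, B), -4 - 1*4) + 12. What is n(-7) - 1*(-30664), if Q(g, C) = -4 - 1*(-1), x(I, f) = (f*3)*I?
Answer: 30660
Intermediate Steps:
x(I, f) = 3*I*f (x(I, f) = (3*f)*I = 3*I*f)
Q(g, C) = -3 (Q(g, C) = -4 + 1 = -3)
n(B) = -4 (n(B) = 5 - (-3 + 12) = 5 - 1*9 = 5 - 9 = -4)
n(-7) - 1*(-30664) = -4 - 1*(-30664) = -4 + 30664 = 30660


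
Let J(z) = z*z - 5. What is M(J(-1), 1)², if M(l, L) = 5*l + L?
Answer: 361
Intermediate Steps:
J(z) = -5 + z² (J(z) = z² - 5 = -5 + z²)
M(l, L) = L + 5*l
M(J(-1), 1)² = (1 + 5*(-5 + (-1)²))² = (1 + 5*(-5 + 1))² = (1 + 5*(-4))² = (1 - 20)² = (-19)² = 361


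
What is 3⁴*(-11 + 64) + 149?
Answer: 4442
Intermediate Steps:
3⁴*(-11 + 64) + 149 = 81*53 + 149 = 4293 + 149 = 4442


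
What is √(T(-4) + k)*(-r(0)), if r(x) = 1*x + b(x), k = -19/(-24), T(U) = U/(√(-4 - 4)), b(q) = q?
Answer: 0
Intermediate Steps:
T(U) = -I*U*√2/4 (T(U) = U/(√(-8)) = U/((2*I*√2)) = U*(-I*√2/4) = -I*U*√2/4)
k = 19/24 (k = -19*(-1/24) = 19/24 ≈ 0.79167)
r(x) = 2*x (r(x) = 1*x + x = x + x = 2*x)
√(T(-4) + k)*(-r(0)) = √(-¼*I*(-4)*√2 + 19/24)*(-2*0) = √(I*√2 + 19/24)*(-1*0) = √(19/24 + I*√2)*0 = 0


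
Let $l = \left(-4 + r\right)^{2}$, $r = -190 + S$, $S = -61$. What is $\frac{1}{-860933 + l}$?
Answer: $- \frac{1}{795908} \approx -1.2564 \cdot 10^{-6}$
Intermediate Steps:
$r = -251$ ($r = -190 - 61 = -251$)
$l = 65025$ ($l = \left(-4 - 251\right)^{2} = \left(-255\right)^{2} = 65025$)
$\frac{1}{-860933 + l} = \frac{1}{-860933 + 65025} = \frac{1}{-795908} = - \frac{1}{795908}$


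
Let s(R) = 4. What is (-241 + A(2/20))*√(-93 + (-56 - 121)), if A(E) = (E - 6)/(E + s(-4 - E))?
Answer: -29820*I*√30/41 ≈ -3983.7*I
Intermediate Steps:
A(E) = (-6 + E)/(4 + E) (A(E) = (E - 6)/(E + 4) = (-6 + E)/(4 + E))
(-241 + A(2/20))*√(-93 + (-56 - 121)) = (-241 + (-6 + 2/20)/(4 + 2/20))*√(-93 + (-56 - 121)) = (-241 + (-6 + 2*(1/20))/(4 + 2*(1/20)))*√(-93 - 177) = (-241 + (-6 + ⅒)/(4 + ⅒))*√(-270) = (-241 - 59/10/(41/10))*(3*I*√30) = (-241 + (10/41)*(-59/10))*(3*I*√30) = (-241 - 59/41)*(3*I*√30) = -29820*I*√30/41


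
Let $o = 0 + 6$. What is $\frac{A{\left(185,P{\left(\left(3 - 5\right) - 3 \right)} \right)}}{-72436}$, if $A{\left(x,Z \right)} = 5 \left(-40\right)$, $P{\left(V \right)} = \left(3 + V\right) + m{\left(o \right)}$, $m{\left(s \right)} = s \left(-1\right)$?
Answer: $\frac{50}{18109} \approx 0.0027611$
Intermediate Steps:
$o = 6$
$m{\left(s \right)} = - s$
$P{\left(V \right)} = -3 + V$ ($P{\left(V \right)} = \left(3 + V\right) - 6 = -3 + V$)
$A{\left(x,Z \right)} = -200$
$\frac{A{\left(185,P{\left(\left(3 - 5\right) - 3 \right)} \right)}}{-72436} = - \frac{200}{-72436} = \left(-200\right) \left(- \frac{1}{72436}\right) = \frac{50}{18109}$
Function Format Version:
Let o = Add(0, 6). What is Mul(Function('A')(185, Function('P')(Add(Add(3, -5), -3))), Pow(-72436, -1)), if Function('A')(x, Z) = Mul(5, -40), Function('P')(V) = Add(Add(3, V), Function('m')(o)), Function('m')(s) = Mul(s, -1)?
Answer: Rational(50, 18109) ≈ 0.0027611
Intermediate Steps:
o = 6
Function('m')(s) = Mul(-1, s)
Function('P')(V) = Add(-3, V) (Function('P')(V) = Add(Add(3, V), Mul(-1, 6)) = Add(Add(3, V), -6) = Add(-3, V))
Function('A')(x, Z) = -200
Mul(Function('A')(185, Function('P')(Add(Add(3, -5), -3))), Pow(-72436, -1)) = Mul(-200, Pow(-72436, -1)) = Mul(-200, Rational(-1, 72436)) = Rational(50, 18109)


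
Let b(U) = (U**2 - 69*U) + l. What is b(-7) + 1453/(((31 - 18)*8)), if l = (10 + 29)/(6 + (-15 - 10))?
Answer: 1074783/1976 ≈ 543.92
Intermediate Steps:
l = -39/19 (l = 39/(6 - 25) = 39/(-19) = 39*(-1/19) = -39/19 ≈ -2.0526)
b(U) = -39/19 + U**2 - 69*U (b(U) = (U**2 - 69*U) - 39/19 = -39/19 + U**2 - 69*U)
b(-7) + 1453/(((31 - 18)*8)) = (-39/19 + (-7)**2 - 69*(-7)) + 1453/(((31 - 18)*8)) = (-39/19 + 49 + 483) + 1453/((13*8)) = 10069/19 + 1453/104 = 1074783/1976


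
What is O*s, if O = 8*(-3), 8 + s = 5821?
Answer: -139512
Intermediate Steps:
s = 5813 (s = -8 + 5821 = 5813)
O = -24
O*s = -24*5813 = -139512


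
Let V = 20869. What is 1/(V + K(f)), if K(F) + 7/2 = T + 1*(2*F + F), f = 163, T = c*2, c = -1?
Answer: 2/42705 ≈ 4.6833e-5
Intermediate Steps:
T = -2 (T = -1*2 = -2)
K(F) = -11/2 + 3*F (K(F) = -7/2 + (-2 + 1*(2*F + F)) = -7/2 + (-2 + 1*(3*F)) = -7/2 + (-2 + 3*F) = -11/2 + 3*F)
1/(V + K(f)) = 1/(20869 + (-11/2 + 3*163)) = 1/(20869 + (-11/2 + 489)) = 1/(20869 + 967/2) = 1/(42705/2) = 2/42705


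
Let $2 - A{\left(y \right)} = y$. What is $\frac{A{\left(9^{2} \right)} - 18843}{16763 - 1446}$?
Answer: $- \frac{18922}{15317} \approx -1.2354$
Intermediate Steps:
$A{\left(y \right)} = 2 - y$
$\frac{A{\left(9^{2} \right)} - 18843}{16763 - 1446} = \frac{\left(2 - 9^{2}\right) - 18843}{16763 - 1446} = \frac{\left(2 - 81\right) - 18843}{15317} = \left(\left(2 - 81\right) - 18843\right) \frac{1}{15317} = \left(-79 - 18843\right) \frac{1}{15317} = \left(-18922\right) \frac{1}{15317} = - \frac{18922}{15317}$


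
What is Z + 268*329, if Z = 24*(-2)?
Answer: 88124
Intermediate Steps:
Z = -48
Z + 268*329 = -48 + 268*329 = -48 + 88172 = 88124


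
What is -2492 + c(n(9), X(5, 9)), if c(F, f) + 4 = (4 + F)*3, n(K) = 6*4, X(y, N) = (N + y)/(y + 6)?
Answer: -2412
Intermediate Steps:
X(y, N) = (N + y)/(6 + y)
n(K) = 24
c(F, f) = 8 + 3*F (c(F, f) = -4 + (4 + F)*3 = -4 + (12 + 3*F) = 8 + 3*F)
-2492 + c(n(9), X(5, 9)) = -2492 + (8 + 3*24) = -2492 + (8 + 72) = -2492 + 80 = -2412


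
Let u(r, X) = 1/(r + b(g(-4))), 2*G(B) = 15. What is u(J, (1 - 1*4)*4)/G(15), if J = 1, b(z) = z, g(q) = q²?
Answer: 2/255 ≈ 0.0078431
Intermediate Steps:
G(B) = 15/2 (G(B) = (½)*15 = 15/2)
u(r, X) = 1/(16 + r) (u(r, X) = 1/(r + (-4)²) = 1/(r + 16) = 1/(16 + r))
u(J, (1 - 1*4)*4)/G(15) = 1/((16 + 1)*(15/2)) = (2/15)/17 = (1/17)*(2/15) = 2/255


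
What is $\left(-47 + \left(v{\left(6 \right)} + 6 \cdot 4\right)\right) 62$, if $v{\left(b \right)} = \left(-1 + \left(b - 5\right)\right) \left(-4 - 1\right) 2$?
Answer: $-1426$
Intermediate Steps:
$v{\left(b \right)} = 60 - 10 b$ ($v{\left(b \right)} = \left(-1 + \left(b - 5\right)\right) \left(-5\right) 2 = \left(-1 + \left(-5 + b\right)\right) \left(-5\right) 2 = \left(-6 + b\right) \left(-5\right) 2 = \left(30 - 5 b\right) 2 = 60 - 10 b$)
$\left(-47 + \left(v{\left(6 \right)} + 6 \cdot 4\right)\right) 62 = \left(-47 + \left(\left(60 - 60\right) + 6 \cdot 4\right)\right) 62 = \left(-47 + \left(\left(60 - 60\right) + 24\right)\right) 62 = \left(-47 + \left(0 + 24\right)\right) 62 = \left(-47 + 24\right) 62 = \left(-23\right) 62 = -1426$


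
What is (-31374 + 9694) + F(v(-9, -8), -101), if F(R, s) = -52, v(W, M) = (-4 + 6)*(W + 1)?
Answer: -21732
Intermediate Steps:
v(W, M) = 2 + 2*W (v(W, M) = 2*(1 + W) = 2 + 2*W)
(-31374 + 9694) + F(v(-9, -8), -101) = (-31374 + 9694) - 52 = -21680 - 52 = -21732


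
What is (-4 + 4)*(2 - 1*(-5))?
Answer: 0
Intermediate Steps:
(-4 + 4)*(2 - 1*(-5)) = 0*(2 + 5) = 0*7 = 0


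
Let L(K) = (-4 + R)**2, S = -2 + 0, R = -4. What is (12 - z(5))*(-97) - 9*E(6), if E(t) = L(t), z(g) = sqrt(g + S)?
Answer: -1740 + 97*sqrt(3) ≈ -1572.0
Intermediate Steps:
S = -2
z(g) = sqrt(-2 + g) (z(g) = sqrt(g - 2) = sqrt(-2 + g))
L(K) = 64 (L(K) = (-4 - 4)**2 = (-8)**2 = 64)
E(t) = 64
(12 - z(5))*(-97) - 9*E(6) = (12 - sqrt(-2 + 5))*(-97) - 9*64 = (12 - sqrt(3))*(-97) - 576 = (-1164 + 97*sqrt(3)) - 576 = -1740 + 97*sqrt(3)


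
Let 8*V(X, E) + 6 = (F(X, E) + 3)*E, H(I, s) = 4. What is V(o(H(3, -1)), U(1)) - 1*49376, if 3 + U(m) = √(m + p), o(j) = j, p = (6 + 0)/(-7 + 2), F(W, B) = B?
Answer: -1975071/40 - 3*I*√5/40 ≈ -49377.0 - 0.16771*I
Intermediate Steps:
p = -6/5 (p = 6/(-5) = 6*(-⅕) = -6/5 ≈ -1.2000)
U(m) = -3 + √(-6/5 + m) (U(m) = -3 + √(m - 6/5) = -3 + √(-6/5 + m))
V(X, E) = -¾ + E*(3 + E)/8 (V(X, E) = -¾ + ((E + 3)*E)/8 = -¾ + ((3 + E)*E)/8 = -¾ + (E*(3 + E))/8 = -¾ + E*(3 + E)/8)
V(o(H(3, -1)), U(1)) - 1*49376 = (-¾ + (-3 + √(-30 + 25*1)/5)²/8 + 3*(-3 + √(-30 + 25*1)/5)/8) - 1*49376 = (-¾ + (-3 + √(-30 + 25)/5)²/8 + 3*(-3 + √(-30 + 25)/5)/8) - 49376 = (-¾ + (-3 + √(-5)/5)²/8 + 3*(-3 + √(-5)/5)/8) - 49376 = (-¾ + (-3 + (I*√5)/5)²/8 + 3*(-3 + (I*√5)/5)/8) - 49376 = (-¾ + (-3 + I*√5/5)²/8 + 3*(-3 + I*√5/5)/8) - 49376 = (-¾ + (-3 + I*√5/5)²/8 + (-9/8 + 3*I*√5/40)) - 49376 = (-15/8 + (-3 + I*√5/5)²/8 + 3*I*√5/40) - 49376 = -395023/8 + (-3 + I*√5/5)²/8 + 3*I*√5/40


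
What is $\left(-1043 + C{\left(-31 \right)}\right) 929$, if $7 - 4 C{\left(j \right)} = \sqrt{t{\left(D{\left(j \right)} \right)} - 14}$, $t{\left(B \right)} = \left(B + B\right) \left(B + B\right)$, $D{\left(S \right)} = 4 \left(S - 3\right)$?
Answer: $- \frac{3869285}{4} - \frac{929 \sqrt{73970}}{4} \approx -1.0305 \cdot 10^{6}$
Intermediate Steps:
$D{\left(S \right)} = -12 + 4 S$ ($D{\left(S \right)} = 4 \left(-3 + S\right) = -12 + 4 S$)
$t{\left(B \right)} = 4 B^{2}$ ($t{\left(B \right)} = 2 B 2 B = 4 B^{2}$)
$C{\left(j \right)} = \frac{7}{4} - \frac{\sqrt{-14 + 4 \left(-12 + 4 j\right)^{2}}}{4}$ ($C{\left(j \right)} = \frac{7}{4} - \frac{\sqrt{4 \left(-12 + 4 j\right)^{2} - 14}}{4} = \frac{7}{4} - \frac{\sqrt{-14 + 4 \left(-12 + 4 j\right)^{2}}}{4}$)
$\left(-1043 + C{\left(-31 \right)}\right) 929 = \left(-1043 + \left(\frac{7}{4} - \frac{\sqrt{-14 + 64 \left(-3 - 31\right)^{2}}}{4}\right)\right) 929 = \left(-1043 + \left(\frac{7}{4} - \frac{\sqrt{-14 + 64 \left(-34\right)^{2}}}{4}\right)\right) 929 = \left(-1043 + \left(\frac{7}{4} - \frac{\sqrt{-14 + 64 \cdot 1156}}{4}\right)\right) 929 = \left(-1043 + \left(\frac{7}{4} - \frac{\sqrt{-14 + 73984}}{4}\right)\right) 929 = \left(-1043 + \left(\frac{7}{4} - \frac{\sqrt{73970}}{4}\right)\right) 929 = \left(- \frac{4165}{4} - \frac{\sqrt{73970}}{4}\right) 929 = - \frac{3869285}{4} - \frac{929 \sqrt{73970}}{4}$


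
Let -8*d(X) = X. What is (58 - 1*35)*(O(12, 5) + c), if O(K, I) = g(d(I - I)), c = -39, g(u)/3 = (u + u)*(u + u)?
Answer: -897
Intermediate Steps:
d(X) = -X/8
g(u) = 12*u² (g(u) = 3*((u + u)*(u + u)) = 3*((2*u)*(2*u)) = 3*(4*u²) = 12*u²)
O(K, I) = 0 (O(K, I) = 12*(-(I - I)/8)² = 12*(-⅛*0)² = 12*0² = 12*0 = 0)
(58 - 1*35)*(O(12, 5) + c) = (58 - 1*35)*(0 - 39) = (58 - 35)*(-39) = 23*(-39) = -897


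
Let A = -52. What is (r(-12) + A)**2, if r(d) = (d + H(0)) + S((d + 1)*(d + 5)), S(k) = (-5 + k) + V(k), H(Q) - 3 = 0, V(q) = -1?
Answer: 100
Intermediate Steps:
H(Q) = 3 (H(Q) = 3 + 0 = 3)
S(k) = -6 + k (S(k) = (-5 + k) - 1 = -6 + k)
r(d) = -3 + d + (1 + d)*(5 + d) (r(d) = (d + 3) + (-6 + (d + 1)*(d + 5)) = (3 + d) + (-6 + (1 + d)*(5 + d)) = -3 + d + (1 + d)*(5 + d))
(r(-12) + A)**2 = ((2 + (-12)**2 + 7*(-12)) - 52)**2 = ((2 + 144 - 84) - 52)**2 = (62 - 52)**2 = 10**2 = 100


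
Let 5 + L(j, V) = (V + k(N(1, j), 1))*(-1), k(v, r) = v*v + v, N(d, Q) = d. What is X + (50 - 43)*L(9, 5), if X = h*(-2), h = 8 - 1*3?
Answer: -94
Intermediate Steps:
h = 5 (h = 8 - 3 = 5)
k(v, r) = v + v² (k(v, r) = v² + v = v + v²)
L(j, V) = -7 - V (L(j, V) = -5 + (V + 1*(1 + 1))*(-1) = -5 + (V + 1*2)*(-1) = -5 + (V + 2)*(-1) = -5 + (2 + V)*(-1) = -5 + (-2 - V) = -7 - V)
X = -10 (X = 5*(-2) = -10)
X + (50 - 43)*L(9, 5) = -10 + (50 - 43)*(-7 - 1*5) = -10 + 7*(-7 - 5) = -10 + 7*(-12) = -10 - 84 = -94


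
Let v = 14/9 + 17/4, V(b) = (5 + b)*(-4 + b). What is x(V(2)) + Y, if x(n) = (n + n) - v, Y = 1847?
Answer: 65275/36 ≈ 1813.2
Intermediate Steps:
V(b) = (-4 + b)*(5 + b)
v = 209/36 (v = 14*(⅑) + 17*(¼) = 14/9 + 17/4 = 209/36 ≈ 5.8056)
x(n) = -209/36 + 2*n (x(n) = (n + n) - 1*209/36 = 2*n - 209/36 = -209/36 + 2*n)
x(V(2)) + Y = (-209/36 + 2*(-20 + 2 + 2²)) + 1847 = (-209/36 + 2*(-20 + 2 + 4)) + 1847 = (-209/36 + 2*(-14)) + 1847 = (-209/36 - 28) + 1847 = -1217/36 + 1847 = 65275/36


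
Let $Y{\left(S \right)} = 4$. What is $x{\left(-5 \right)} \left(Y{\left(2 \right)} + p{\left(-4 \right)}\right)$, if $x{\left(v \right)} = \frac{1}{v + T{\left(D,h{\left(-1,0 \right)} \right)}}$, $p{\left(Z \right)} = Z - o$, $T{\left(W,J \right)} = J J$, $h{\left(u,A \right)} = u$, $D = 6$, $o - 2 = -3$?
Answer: $- \frac{1}{4} \approx -0.25$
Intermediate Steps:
$o = -1$ ($o = 2 - 3 = -1$)
$T{\left(W,J \right)} = J^{2}$
$p{\left(Z \right)} = 1 + Z$ ($p{\left(Z \right)} = Z - -1 = Z + 1 = 1 + Z$)
$x{\left(v \right)} = \frac{1}{1 + v}$ ($x{\left(v \right)} = \frac{1}{v + \left(-1\right)^{2}} = \frac{1}{v + 1} = \frac{1}{1 + v}$)
$x{\left(-5 \right)} \left(Y{\left(2 \right)} + p{\left(-4 \right)}\right) = \frac{4 + \left(1 - 4\right)}{1 - 5} = \frac{4 - 3}{-4} = \left(- \frac{1}{4}\right) 1 = - \frac{1}{4}$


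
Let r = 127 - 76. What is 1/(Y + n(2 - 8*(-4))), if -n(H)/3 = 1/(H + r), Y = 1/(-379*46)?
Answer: -1481890/52387 ≈ -28.287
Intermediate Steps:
r = 51
Y = -1/17434 (Y = 1/(-17434) = -1/17434 ≈ -5.7359e-5)
n(H) = -3/(51 + H) (n(H) = -3/(H + 51) = -3/(51 + H))
1/(Y + n(2 - 8*(-4))) = 1/(-1/17434 - 3/(51 + (2 - 8*(-4)))) = 1/(-1/17434 - 3/(51 + (2 + 32))) = 1/(-1/17434 - 3/(51 + 34)) = 1/(-1/17434 - 3/85) = 1/(-52387/1481890) = -1481890/52387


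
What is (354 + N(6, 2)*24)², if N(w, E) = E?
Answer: 161604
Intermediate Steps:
(354 + N(6, 2)*24)² = (354 + 2*24)² = (354 + 48)² = 402² = 161604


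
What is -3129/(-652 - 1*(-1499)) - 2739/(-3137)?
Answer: -1070820/379577 ≈ -2.8211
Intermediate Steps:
-3129/(-652 - 1*(-1499)) - 2739/(-3137) = -3129/(-652 + 1499) - 2739*(-1/3137) = -3129/847 + 2739/3137 = -3129*1/847 + 2739/3137 = -447/121 + 2739/3137 = -1070820/379577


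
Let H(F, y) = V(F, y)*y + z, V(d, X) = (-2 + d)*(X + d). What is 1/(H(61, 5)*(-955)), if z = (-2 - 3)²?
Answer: -1/18617725 ≈ -5.3712e-8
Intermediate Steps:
z = 25 (z = (-5)² = 25)
H(F, y) = 25 + y*(F² - 2*F - 2*y + F*y) (H(F, y) = (F² - 2*y - 2*F + y*F)*y + 25 = (F² - 2*y - 2*F + F*y)*y + 25 = (F² - 2*F - 2*y + F*y)*y + 25 = y*(F² - 2*F - 2*y + F*y) + 25 = 25 + y*(F² - 2*F - 2*y + F*y))
1/(H(61, 5)*(-955)) = 1/((25 + 5*(61² - 2*61 - 2*5 + 61*5))*(-955)) = 1/((25 + 5*(3721 - 122 - 10 + 305))*(-955)) = 1/((25 + 5*3894)*(-955)) = 1/((25 + 19470)*(-955)) = 1/(19495*(-955)) = 1/(-18617725) = -1/18617725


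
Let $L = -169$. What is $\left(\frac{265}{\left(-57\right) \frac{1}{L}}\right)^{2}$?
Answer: $\frac{2005696225}{3249} \approx 6.1733 \cdot 10^{5}$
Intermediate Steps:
$\left(\frac{265}{\left(-57\right) \frac{1}{L}}\right)^{2} = \left(\frac{265}{\left(-57\right) \frac{1}{-169}}\right)^{2} = \left(\frac{265}{\left(-57\right) \left(- \frac{1}{169}\right)}\right)^{2} = \left(\frac{265}{\frac{57}{169}}\right)^{2} = \left(265 \cdot \frac{169}{57}\right)^{2} = \left(\frac{44785}{57}\right)^{2} = \frac{2005696225}{3249}$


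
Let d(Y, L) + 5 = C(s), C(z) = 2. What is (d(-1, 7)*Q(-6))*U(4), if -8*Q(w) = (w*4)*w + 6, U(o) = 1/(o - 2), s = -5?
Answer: 225/8 ≈ 28.125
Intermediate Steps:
d(Y, L) = -3 (d(Y, L) = -5 + 2 = -3)
U(o) = 1/(-2 + o)
Q(w) = -¾ - w²/2 (Q(w) = -((w*4)*w + 6)/8 = -((4*w)*w + 6)/8 = -(4*w² + 6)/8 = -(6 + 4*w²)/8 = -¾ - w²/2)
(d(-1, 7)*Q(-6))*U(4) = (-3*(-¾ - ½*(-6)²))/(-2 + 4) = -3*(-¾ - ½*36)/2 = -3*(-¾ - 18)*(½) = -3*(-75/4)*(½) = (225/4)*(½) = 225/8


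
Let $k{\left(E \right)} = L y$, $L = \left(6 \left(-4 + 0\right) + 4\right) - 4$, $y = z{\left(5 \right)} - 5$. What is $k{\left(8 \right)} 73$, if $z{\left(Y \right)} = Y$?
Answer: $0$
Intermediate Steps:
$y = 0$ ($y = 5 - 5 = 0$)
$L = -24$ ($L = \left(6 \left(-4\right) + 4\right) - 4 = \left(-24 + 4\right) - 4 = -20 - 4 = -24$)
$k{\left(E \right)} = 0$ ($k{\left(E \right)} = \left(-24\right) 0 = 0$)
$k{\left(8 \right)} 73 = 0 \cdot 73 = 0$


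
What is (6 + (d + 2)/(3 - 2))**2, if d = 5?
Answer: 169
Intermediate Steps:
(6 + (d + 2)/(3 - 2))**2 = (6 + (5 + 2)/(3 - 2))**2 = (6 + 7/1)**2 = (6 + 7*1)**2 = (6 + 7)**2 = 13**2 = 169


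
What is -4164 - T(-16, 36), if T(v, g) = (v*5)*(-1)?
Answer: -4244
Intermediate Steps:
T(v, g) = -5*v (T(v, g) = (5*v)*(-1) = -5*v)
-4164 - T(-16, 36) = -4164 - (-5)*(-16) = -4164 - 1*80 = -4164 - 80 = -4244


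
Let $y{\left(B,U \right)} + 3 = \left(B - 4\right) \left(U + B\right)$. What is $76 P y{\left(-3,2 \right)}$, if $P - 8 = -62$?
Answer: $-16416$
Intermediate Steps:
$P = -54$ ($P = 8 - 62 = -54$)
$y{\left(B,U \right)} = -3 + \left(-4 + B\right) \left(B + U\right)$ ($y{\left(B,U \right)} = -3 + \left(B - 4\right) \left(U + B\right) = -3 + \left(-4 + B\right) \left(B + U\right)$)
$76 P y{\left(-3,2 \right)} = 76 \left(-54\right) \left(-3 + \left(-3\right)^{2} - -12 - 8 - 6\right) = - 4104 \left(-3 + 9 + 12 - 8 - 6\right) = \left(-4104\right) 4 = -16416$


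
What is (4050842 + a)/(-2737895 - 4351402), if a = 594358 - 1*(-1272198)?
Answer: -1972466/2363099 ≈ -0.83469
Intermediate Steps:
a = 1866556 (a = 594358 + 1272198 = 1866556)
(4050842 + a)/(-2737895 - 4351402) = (4050842 + 1866556)/(-2737895 - 4351402) = 5917398/(-7089297) = 5917398*(-1/7089297) = -1972466/2363099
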